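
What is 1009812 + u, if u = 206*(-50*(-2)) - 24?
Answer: 1030388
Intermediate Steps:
u = 20576 (u = 206*100 - 24 = 20600 - 24 = 20576)
1009812 + u = 1009812 + 20576 = 1030388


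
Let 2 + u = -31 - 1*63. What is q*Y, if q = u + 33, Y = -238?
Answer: 14994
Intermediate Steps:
u = -96 (u = -2 + (-31 - 1*63) = -2 + (-31 - 63) = -2 - 94 = -96)
q = -63 (q = -96 + 33 = -63)
q*Y = -63*(-238) = 14994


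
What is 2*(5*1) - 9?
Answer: 1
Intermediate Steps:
2*(5*1) - 9 = 2*5 - 9 = 10 - 9 = 1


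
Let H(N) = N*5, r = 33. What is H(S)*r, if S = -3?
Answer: -495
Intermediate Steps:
H(N) = 5*N
H(S)*r = (5*(-3))*33 = -15*33 = -495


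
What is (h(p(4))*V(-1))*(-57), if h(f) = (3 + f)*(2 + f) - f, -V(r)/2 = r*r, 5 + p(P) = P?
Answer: 342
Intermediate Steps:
p(P) = -5 + P
V(r) = -2*r² (V(r) = -2*r*r = -2*r²)
h(f) = -f + (2 + f)*(3 + f) (h(f) = (2 + f)*(3 + f) - f = -f + (2 + f)*(3 + f))
(h(p(4))*V(-1))*(-57) = ((6 + (-5 + 4)² + 4*(-5 + 4))*(-2*(-1)²))*(-57) = ((6 + (-1)² + 4*(-1))*(-2*1))*(-57) = ((6 + 1 - 4)*(-2))*(-57) = (3*(-2))*(-57) = -6*(-57) = 342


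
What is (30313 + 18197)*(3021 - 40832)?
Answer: -1834211610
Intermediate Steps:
(30313 + 18197)*(3021 - 40832) = 48510*(-37811) = -1834211610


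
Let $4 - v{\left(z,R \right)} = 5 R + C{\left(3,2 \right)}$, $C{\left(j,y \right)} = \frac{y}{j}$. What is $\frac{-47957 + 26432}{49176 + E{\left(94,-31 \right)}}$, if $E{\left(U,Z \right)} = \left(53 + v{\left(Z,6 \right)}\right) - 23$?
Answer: $- \frac{64575}{147538} \approx -0.43768$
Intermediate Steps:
$v{\left(z,R \right)} = \frac{10}{3} - 5 R$ ($v{\left(z,R \right)} = 4 - \left(5 R + \frac{2}{3}\right) = 4 - \left(\frac{2}{3} + 5 R\right) = \frac{10}{3} - 5 R$)
$E{\left(U,Z \right)} = \frac{10}{3}$ ($E{\left(U,Z \right)} = \left(53 + \left(\frac{10}{3} - 30\right)\right) - 23 = \left(53 - \frac{80}{3}\right) - 23 = \frac{79}{3} - 23 = \frac{10}{3}$)
$\frac{-47957 + 26432}{49176 + E{\left(94,-31 \right)}} = \frac{-47957 + 26432}{49176 + \frac{10}{3}} = - \frac{21525}{\frac{147538}{3}} = \left(-21525\right) \frac{3}{147538} = - \frac{64575}{147538}$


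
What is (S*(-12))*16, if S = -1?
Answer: 192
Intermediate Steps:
(S*(-12))*16 = -1*(-12)*16 = 12*16 = 192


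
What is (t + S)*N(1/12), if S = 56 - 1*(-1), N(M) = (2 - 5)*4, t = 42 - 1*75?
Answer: -288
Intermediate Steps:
t = -33 (t = 42 - 75 = -33)
N(M) = -12 (N(M) = -3*4 = -12)
S = 57 (S = 56 + 1 = 57)
(t + S)*N(1/12) = (-33 + 57)*(-12) = 24*(-12) = -288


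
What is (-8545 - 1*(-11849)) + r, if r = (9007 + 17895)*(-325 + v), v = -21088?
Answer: -576049222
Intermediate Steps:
r = -576052526 (r = (9007 + 17895)*(-325 - 21088) = 26902*(-21413) = -576052526)
(-8545 - 1*(-11849)) + r = (-8545 - 1*(-11849)) - 576052526 = (-8545 + 11849) - 576052526 = 3304 - 576052526 = -576049222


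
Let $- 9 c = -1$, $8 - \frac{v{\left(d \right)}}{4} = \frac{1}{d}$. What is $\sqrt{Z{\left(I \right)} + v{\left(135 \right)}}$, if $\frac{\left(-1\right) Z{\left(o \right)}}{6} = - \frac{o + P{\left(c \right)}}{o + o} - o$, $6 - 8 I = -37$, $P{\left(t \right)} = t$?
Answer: $\frac{\sqrt{1007681565}}{3870} \approx 8.2026$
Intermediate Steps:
$v{\left(d \right)} = 32 - \frac{4}{d}$
$c = \frac{1}{9}$ ($c = \left(- \frac{1}{9}\right) \left(-1\right) = \frac{1}{9} \approx 0.11111$)
$I = \frac{43}{8}$ ($I = \frac{3}{4} - - \frac{37}{8} = \frac{3}{4} + \frac{37}{8} = \frac{43}{8} \approx 5.375$)
$Z{\left(o \right)} = 6 o + \frac{3 \left(\frac{1}{9} + o\right)}{o}$ ($Z{\left(o \right)} = - 6 \left(- \frac{o + \frac{1}{9}}{o + o} - o\right) = - 6 \left(- \frac{\frac{1}{9} + o}{2 o} - o\right) = - 6 \left(- o - \frac{\frac{1}{9} + o}{2 o}\right) = 6 o + \frac{3 \left(\frac{1}{9} + o\right)}{o}$)
$\sqrt{Z{\left(I \right)} + v{\left(135 \right)}} = \sqrt{\left(3 + 6 \cdot \frac{43}{8} + \frac{1}{3 \cdot \frac{43}{8}}\right) + \left(32 - \frac{4}{135}\right)} = \sqrt{\left(3 + \frac{129}{4} + \frac{1}{3} \cdot \frac{8}{43}\right) + \left(32 - \frac{4}{135}\right)} = \sqrt{\left(3 + \frac{129}{4} + \frac{8}{129}\right) + \left(32 - \frac{4}{135}\right)} = \sqrt{\frac{18221}{516} + \frac{4316}{135}} = \sqrt{\frac{1562297}{23220}} = \frac{\sqrt{1007681565}}{3870}$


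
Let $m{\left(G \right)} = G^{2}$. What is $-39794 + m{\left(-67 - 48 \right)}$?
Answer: $-26569$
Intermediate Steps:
$-39794 + m{\left(-67 - 48 \right)} = -39794 + \left(-67 - 48\right)^{2} = -39794 + \left(-115\right)^{2} = -39794 + 13225 = -26569$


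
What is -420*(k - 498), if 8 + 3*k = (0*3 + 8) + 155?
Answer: 187460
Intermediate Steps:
k = 155/3 (k = -8/3 + ((0*3 + 8) + 155)/3 = -8/3 + ((0 + 8) + 155)/3 = -8/3 + (8 + 155)/3 = -8/3 + (⅓)*163 = -8/3 + 163/3 = 155/3 ≈ 51.667)
-420*(k - 498) = -420*(155/3 - 498) = -420*(-1339/3) = 187460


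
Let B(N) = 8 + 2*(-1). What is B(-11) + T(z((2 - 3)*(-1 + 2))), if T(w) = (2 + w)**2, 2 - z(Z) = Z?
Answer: 31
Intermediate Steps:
z(Z) = 2 - Z
B(N) = 6 (B(N) = 8 - 2 = 6)
B(-11) + T(z((2 - 3)*(-1 + 2))) = 6 + (2 + (2 - (2 - 3)*(-1 + 2)))**2 = 6 + (2 + (2 - (-1)))**2 = 6 + (2 + (2 - 1*(-1)))**2 = 6 + (2 + (2 + 1))**2 = 6 + (2 + 3)**2 = 6 + 5**2 = 6 + 25 = 31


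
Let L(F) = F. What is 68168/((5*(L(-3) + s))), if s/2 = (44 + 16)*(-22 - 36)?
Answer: -68168/34815 ≈ -1.9580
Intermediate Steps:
s = -6960 (s = 2*((44 + 16)*(-22 - 36)) = 2*(60*(-58)) = 2*(-3480) = -6960)
68168/((5*(L(-3) + s))) = 68168/((5*(-3 - 6960))) = 68168/((5*(-6963))) = 68168/(-34815) = 68168*(-1/34815) = -68168/34815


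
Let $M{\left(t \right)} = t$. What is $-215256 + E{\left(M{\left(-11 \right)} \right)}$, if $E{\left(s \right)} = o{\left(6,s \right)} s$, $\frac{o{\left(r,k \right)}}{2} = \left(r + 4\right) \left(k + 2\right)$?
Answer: $-213276$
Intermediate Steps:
$o{\left(r,k \right)} = 2 \left(2 + k\right) \left(4 + r\right)$ ($o{\left(r,k \right)} = 2 \left(r + 4\right) \left(k + 2\right) = 2 \left(4 + r\right) \left(2 + k\right) = 2 \left(2 + k\right) \left(4 + r\right)$)
$E{\left(s \right)} = s \left(40 + 20 s\right)$ ($E{\left(s \right)} = \left(16 + 4 \cdot 6 + 8 s + 2 s 6\right) s = \left(16 + 24 + 8 s + 12 s\right) s = \left(40 + 20 s\right) s = s \left(40 + 20 s\right)$)
$-215256 + E{\left(M{\left(-11 \right)} \right)} = -215256 + 20 \left(-11\right) \left(2 - 11\right) = -215256 + 20 \left(-11\right) \left(-9\right) = -215256 + 1980 = -213276$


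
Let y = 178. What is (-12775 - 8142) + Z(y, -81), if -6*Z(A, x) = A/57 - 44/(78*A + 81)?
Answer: -292113166/13965 ≈ -20918.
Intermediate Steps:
Z(A, x) = -A/342 + 22/(3*(81 + 78*A)) (Z(A, x) = -(A/57 - 44/(78*A + 81))/6 = -(A*(1/57) - 44/(81 + 78*A))/6 = -(A/57 - 44/(81 + 78*A))/6 = -(-44/(81 + 78*A) + A/57)/6 = -A/342 + 22/(3*(81 + 78*A)))
(-12775 - 8142) + Z(y, -81) = (-12775 - 8142) + (836 - 27*178 - 26*178²)/(342*(27 + 26*178)) = -20917 + (836 - 4806 - 26*31684)/(342*(27 + 4628)) = -20917 + (1/342)*(836 - 4806 - 823784)/4655 = -20917 + (1/342)*(1/4655)*(-827754) = -20917 - 7261/13965 = -292113166/13965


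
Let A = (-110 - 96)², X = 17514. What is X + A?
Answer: 59950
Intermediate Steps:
A = 42436 (A = (-206)² = 42436)
X + A = 17514 + 42436 = 59950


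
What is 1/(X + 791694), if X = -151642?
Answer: 1/640052 ≈ 1.5624e-6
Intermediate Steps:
1/(X + 791694) = 1/(-151642 + 791694) = 1/640052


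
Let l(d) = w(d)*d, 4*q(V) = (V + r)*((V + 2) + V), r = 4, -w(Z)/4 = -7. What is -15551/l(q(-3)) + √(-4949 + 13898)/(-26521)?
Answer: 15551/28 - √8949/26521 ≈ 555.39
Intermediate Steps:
w(Z) = 28 (w(Z) = -4*(-7) = 28)
q(V) = (2 + 2*V)*(4 + V)/4 (q(V) = ((V + 4)*((V + 2) + V))/4 = ((4 + V)*((2 + V) + V))/4 = ((4 + V)*(2 + 2*V))/4 = ((2 + 2*V)*(4 + V))/4 = (2 + 2*V)*(4 + V)/4)
l(d) = 28*d
-15551/l(q(-3)) + √(-4949 + 13898)/(-26521) = -15551*1/(28*(2 + (½)*(-3)² + (5/2)*(-3))) + √(-4949 + 13898)/(-26521) = -15551*1/(28*(2 + (½)*9 - 15/2)) + √8949*(-1/26521) = -15551*1/(28*(2 + 9/2 - 15/2)) - √8949/26521 = -15551/(28*(-1)) - √8949/26521 = -15551/(-28) - √8949/26521 = -15551*(-1/28) - √8949/26521 = 15551/28 - √8949/26521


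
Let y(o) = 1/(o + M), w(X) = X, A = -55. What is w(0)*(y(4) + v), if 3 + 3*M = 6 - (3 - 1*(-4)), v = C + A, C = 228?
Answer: 0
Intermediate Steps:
v = 173 (v = 228 - 55 = 173)
M = -4/3 (M = -1 + (6 - (3 - 1*(-4)))/3 = -1 + (6 - (3 + 4))/3 = -1 + (6 - 1*7)/3 = -1 + (6 - 7)/3 = -1 + (⅓)*(-1) = -1 - ⅓ = -4/3 ≈ -1.3333)
y(o) = 1/(-4/3 + o) (y(o) = 1/(o - 4/3) = 1/(-4/3 + o))
w(0)*(y(4) + v) = 0*(3/(-4 + 3*4) + 173) = 0*(3/(-4 + 12) + 173) = 0*(3/8 + 173) = 0*(1387/8) = 0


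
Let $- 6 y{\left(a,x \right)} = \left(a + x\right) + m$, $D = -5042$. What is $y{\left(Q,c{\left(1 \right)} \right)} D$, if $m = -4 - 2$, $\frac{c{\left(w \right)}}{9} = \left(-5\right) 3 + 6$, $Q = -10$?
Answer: $- \frac{244537}{3} \approx -81512.0$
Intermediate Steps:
$c{\left(w \right)} = -81$ ($c{\left(w \right)} = 9 \left(\left(-5\right) 3 + 6\right) = 9 \left(-15 + 6\right) = 9 \left(-9\right) = -81$)
$m = -6$ ($m = -4 - 2 = -6$)
$y{\left(a,x \right)} = 1 - \frac{a}{6} - \frac{x}{6}$ ($y{\left(a,x \right)} = - \frac{\left(a + x\right) - 6}{6} = - \frac{-6 + a + x}{6} = 1 - \frac{a}{6} - \frac{x}{6}$)
$y{\left(Q,c{\left(1 \right)} \right)} D = \left(1 - - \frac{5}{3} - - \frac{27}{2}\right) \left(-5042\right) = \left(1 + \frac{5}{3} + \frac{27}{2}\right) \left(-5042\right) = \frac{97}{6} \left(-5042\right) = - \frac{244537}{3}$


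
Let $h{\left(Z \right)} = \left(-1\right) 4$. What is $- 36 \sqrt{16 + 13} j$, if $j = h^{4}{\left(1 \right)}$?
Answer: $- 9216 \sqrt{29} \approx -49630.0$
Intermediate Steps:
$h{\left(Z \right)} = -4$
$j = 256$ ($j = \left(-4\right)^{4} = 256$)
$- 36 \sqrt{16 + 13} j = - 36 \sqrt{16 + 13} \cdot 256 = - 36 \sqrt{29} \cdot 256 = - 9216 \sqrt{29}$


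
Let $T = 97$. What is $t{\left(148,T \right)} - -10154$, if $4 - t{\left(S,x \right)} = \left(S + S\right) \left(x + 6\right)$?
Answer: $-20330$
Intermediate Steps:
$t{\left(S,x \right)} = 4 - 2 S \left(6 + x\right)$ ($t{\left(S,x \right)} = 4 - \left(S + S\right) \left(x + 6\right) = 4 - 2 S \left(6 + x\right)$)
$t{\left(148,T \right)} - -10154 = \left(4 - 1776 - 296 \cdot 97\right) - -10154 = \left(4 - 1776 - 28712\right) + 10154 = -30484 + 10154 = -20330$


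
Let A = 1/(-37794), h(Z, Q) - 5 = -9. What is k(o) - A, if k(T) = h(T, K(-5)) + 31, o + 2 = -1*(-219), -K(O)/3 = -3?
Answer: 1020439/37794 ≈ 27.000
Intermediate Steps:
K(O) = 9 (K(O) = -3*(-3) = 9)
o = 217 (o = -2 - 1*(-219) = -2 + 219 = 217)
h(Z, Q) = -4 (h(Z, Q) = 5 - 9 = -4)
A = -1/37794 ≈ -2.6459e-5
k(T) = 27 (k(T) = -4 + 31 = 27)
k(o) - A = 27 - 1*(-1/37794) = 27 + 1/37794 = 1020439/37794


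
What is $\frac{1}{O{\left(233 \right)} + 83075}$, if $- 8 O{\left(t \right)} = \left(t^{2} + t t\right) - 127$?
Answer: $\frac{8}{556149} \approx 1.4385 \cdot 10^{-5}$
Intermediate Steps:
$O{\left(t \right)} = \frac{127}{8} - \frac{t^{2}}{4}$ ($O{\left(t \right)} = - \frac{\left(t^{2} + t t\right) - 127}{8} = - \frac{\left(t^{2} + t^{2}\right) - 127}{8} = - \frac{2 t^{2} - 127}{8} = - \frac{-127 + 2 t^{2}}{8} = \frac{127}{8} - \frac{t^{2}}{4}$)
$\frac{1}{O{\left(233 \right)} + 83075} = \frac{1}{\left(\frac{127}{8} - \frac{233^{2}}{4}\right) + 83075} = \frac{1}{\left(\frac{127}{8} - \frac{54289}{4}\right) + 83075} = \frac{1}{- \frac{108451}{8} + 83075} = \frac{1}{\frac{556149}{8}} = \frac{8}{556149}$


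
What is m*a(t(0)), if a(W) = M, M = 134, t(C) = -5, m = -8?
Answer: -1072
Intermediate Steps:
a(W) = 134
m*a(t(0)) = -8*134 = -1072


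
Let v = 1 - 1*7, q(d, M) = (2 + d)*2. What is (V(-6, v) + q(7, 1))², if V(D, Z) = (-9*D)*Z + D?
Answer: 97344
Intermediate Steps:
q(d, M) = 4 + 2*d
v = -6 (v = 1 - 7 = -6)
V(D, Z) = D - 9*D*Z (V(D, Z) = -9*D*Z + D = D - 9*D*Z)
(V(-6, v) + q(7, 1))² = (-6*(1 - 9*(-6)) + (4 + 2*7))² = (-6*(1 + 54) + (4 + 14))² = (-6*55 + 18)² = (-330 + 18)² = (-312)² = 97344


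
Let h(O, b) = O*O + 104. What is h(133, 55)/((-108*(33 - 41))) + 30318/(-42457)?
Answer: 27008987/1358624 ≈ 19.880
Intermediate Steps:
h(O, b) = 104 + O² (h(O, b) = O² + 104 = 104 + O²)
h(133, 55)/((-108*(33 - 41))) + 30318/(-42457) = (104 + 133²)/((-108*(33 - 41))) + 30318/(-42457) = (104 + 17689)/((-108*(-8))) + 30318*(-1/42457) = 17793/864 - 30318/42457 = 17793*(1/864) - 30318/42457 = 659/32 - 30318/42457 = 27008987/1358624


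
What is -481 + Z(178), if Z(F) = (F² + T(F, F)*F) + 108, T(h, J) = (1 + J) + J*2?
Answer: 126541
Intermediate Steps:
T(h, J) = 1 + 3*J (T(h, J) = (1 + J) + 2*J = 1 + 3*J)
Z(F) = 108 + F² + F*(1 + 3*F) (Z(F) = (F² + (1 + 3*F)*F) + 108 = (F² + F*(1 + 3*F)) + 108 = 108 + F² + F*(1 + 3*F))
-481 + Z(178) = -481 + (108 + 178 + 4*178²) = -481 + (108 + 178 + 4*31684) = -481 + (108 + 178 + 126736) = -481 + 127022 = 126541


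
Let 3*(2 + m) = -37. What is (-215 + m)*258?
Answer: -59168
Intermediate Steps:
m = -43/3 (m = -2 + (⅓)*(-37) = -2 - 37/3 = -43/3 ≈ -14.333)
(-215 + m)*258 = (-215 - 43/3)*258 = -688/3*258 = -59168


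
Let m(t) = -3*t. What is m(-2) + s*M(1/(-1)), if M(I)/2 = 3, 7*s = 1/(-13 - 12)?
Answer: 1044/175 ≈ 5.9657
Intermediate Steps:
s = -1/175 (s = 1/(7*(-13 - 12)) = (1/7)/(-25) = (1/7)*(-1/25) = -1/175 ≈ -0.0057143)
M(I) = 6 (M(I) = 2*3 = 6)
m(-2) + s*M(1/(-1)) = -3*(-2) - 1/175*6 = 6 - 6/175 = 1044/175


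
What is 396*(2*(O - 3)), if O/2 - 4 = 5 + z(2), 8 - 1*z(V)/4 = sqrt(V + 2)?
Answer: 49896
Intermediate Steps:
z(V) = 32 - 4*sqrt(2 + V) (z(V) = 32 - 4*sqrt(V + 2) = 32 - 4*sqrt(2 + V))
O = 66 (O = 8 + 2*(5 + (32 - 4*sqrt(2 + 2))) = 8 + 2*(5 + (32 - 4*sqrt(4))) = 8 + 2*(5 + (32 - 4*2)) = 8 + 2*(5 + (32 - 8)) = 8 + 2*(5 + 24) = 8 + 2*29 = 8 + 58 = 66)
396*(2*(O - 3)) = 396*(2*(66 - 3)) = 396*(2*63) = 396*126 = 49896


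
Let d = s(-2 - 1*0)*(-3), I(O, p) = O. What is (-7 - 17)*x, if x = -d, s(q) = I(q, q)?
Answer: 144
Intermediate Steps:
s(q) = q
d = 6 (d = (-2 - 1*0)*(-3) = (-2 + 0)*(-3) = -2*(-3) = 6)
x = -6 (x = -1*6 = -6)
(-7 - 17)*x = (-7 - 17)*(-6) = -24*(-6) = 144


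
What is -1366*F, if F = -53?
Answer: 72398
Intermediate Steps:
-1366*F = -1366*(-53) = 72398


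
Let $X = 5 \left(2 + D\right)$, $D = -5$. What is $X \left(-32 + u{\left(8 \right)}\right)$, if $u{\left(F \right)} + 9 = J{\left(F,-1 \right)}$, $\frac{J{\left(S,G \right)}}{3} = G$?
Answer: $660$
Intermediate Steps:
$J{\left(S,G \right)} = 3 G$
$u{\left(F \right)} = -12$ ($u{\left(F \right)} = -9 + 3 \left(-1\right) = -9 - 3 = -12$)
$X = -15$ ($X = 5 \left(2 - 5\right) = 5 \left(-3\right) = -15$)
$X \left(-32 + u{\left(8 \right)}\right) = - 15 \left(-32 - 12\right) = \left(-15\right) \left(-44\right) = 660$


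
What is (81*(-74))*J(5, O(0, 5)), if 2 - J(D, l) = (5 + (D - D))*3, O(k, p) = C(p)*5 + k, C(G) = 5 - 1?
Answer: 77922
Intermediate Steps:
C(G) = 4
O(k, p) = 20 + k (O(k, p) = 4*5 + k = 20 + k)
J(D, l) = -13 (J(D, l) = 2 - (5 + (D - D))*3 = 2 - (5 + 0)*3 = 2 - 5*3 = 2 - 1*15 = 2 - 15 = -13)
(81*(-74))*J(5, O(0, 5)) = (81*(-74))*(-13) = -5994*(-13) = 77922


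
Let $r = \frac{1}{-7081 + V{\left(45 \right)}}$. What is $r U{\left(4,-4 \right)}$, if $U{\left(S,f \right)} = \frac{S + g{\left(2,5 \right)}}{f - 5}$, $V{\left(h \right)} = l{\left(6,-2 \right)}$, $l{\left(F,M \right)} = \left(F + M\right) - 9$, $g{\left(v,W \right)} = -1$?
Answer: $\frac{1}{21258} \approx 4.7041 \cdot 10^{-5}$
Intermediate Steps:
$l{\left(F,M \right)} = -9 + F + M$
$V{\left(h \right)} = -5$ ($V{\left(h \right)} = -9 + 6 - 2 = -5$)
$U{\left(S,f \right)} = \frac{-1 + S}{-5 + f}$ ($U{\left(S,f \right)} = \frac{S - 1}{f - 5} = \frac{-1 + S}{-5 + f}$)
$r = - \frac{1}{7086}$ ($r = \frac{1}{-7081 - 5} = \frac{1}{-7086} = - \frac{1}{7086} \approx -0.00014112$)
$r U{\left(4,-4 \right)} = - \frac{\frac{1}{-5 - 4} \left(-1 + 4\right)}{7086} = - \frac{\frac{1}{-9} \cdot 3}{7086} = - \frac{\left(- \frac{1}{9}\right) 3}{7086} = \left(- \frac{1}{7086}\right) \left(- \frac{1}{3}\right) = \frac{1}{21258}$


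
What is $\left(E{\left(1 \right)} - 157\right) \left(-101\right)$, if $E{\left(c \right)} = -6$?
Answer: $16463$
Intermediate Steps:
$\left(E{\left(1 \right)} - 157\right) \left(-101\right) = \left(-6 - 157\right) \left(-101\right) = \left(-163\right) \left(-101\right) = 16463$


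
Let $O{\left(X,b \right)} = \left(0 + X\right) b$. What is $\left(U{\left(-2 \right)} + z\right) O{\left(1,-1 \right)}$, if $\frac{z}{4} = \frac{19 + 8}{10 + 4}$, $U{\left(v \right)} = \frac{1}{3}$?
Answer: $- \frac{169}{21} \approx -8.0476$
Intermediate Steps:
$U{\left(v \right)} = \frac{1}{3}$
$O{\left(X,b \right)} = X b$
$z = \frac{54}{7}$ ($z = 4 \frac{19 + 8}{10 + 4} = 4 \cdot \frac{27}{14} = \frac{54}{7} \approx 7.7143$)
$\left(U{\left(-2 \right)} + z\right) O{\left(1,-1 \right)} = \left(\frac{1}{3} + \frac{54}{7}\right) 1 \left(-1\right) = \frac{169}{21} \left(-1\right) = - \frac{169}{21}$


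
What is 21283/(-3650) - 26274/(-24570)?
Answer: -14234107/2989350 ≈ -4.7616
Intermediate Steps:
21283/(-3650) - 26274/(-24570) = 21283*(-1/3650) - 26274*(-1/24570) = -21283/3650 + 4379/4095 = -14234107/2989350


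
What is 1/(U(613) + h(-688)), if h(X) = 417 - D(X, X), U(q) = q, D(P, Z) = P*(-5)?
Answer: -1/2410 ≈ -0.00041494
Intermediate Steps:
D(P, Z) = -5*P
h(X) = 417 + 5*X (h(X) = 417 - (-5)*X = 417 + 5*X)
1/(U(613) + h(-688)) = 1/(613 + (417 + 5*(-688))) = 1/(613 + (417 - 3440)) = 1/(613 - 3023) = 1/(-2410) = -1/2410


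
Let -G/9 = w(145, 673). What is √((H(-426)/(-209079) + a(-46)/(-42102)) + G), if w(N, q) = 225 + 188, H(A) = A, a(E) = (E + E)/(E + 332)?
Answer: 2*I*√2987833991810686195177/1793131197 ≈ 60.967*I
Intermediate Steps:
a(E) = 2*E/(332 + E) (a(E) = (2*E)/(332 + E) = 2*E/(332 + E))
w(N, q) = 413
G = -3717 (G = -9*413 = -3717)
√((H(-426)/(-209079) + a(-46)/(-42102)) + G) = √((-426/(-209079) + (2*(-46)/(332 - 46))/(-42102)) - 3717) = √((-426*(-1/209079) + (2*(-46)/286)*(-1/42102)) - 3717) = √((142/69693 + (2*(-46)*(1/286))*(-1/42102)) - 3717) = √((142/69693 - 46/143*(-1/42102)) - 3717) = √((142/69693 + 23/3010293) - 3717) = √(11001655/5379393591 - 3717) = √(-19995194976092/5379393591) = 2*I*√2987833991810686195177/1793131197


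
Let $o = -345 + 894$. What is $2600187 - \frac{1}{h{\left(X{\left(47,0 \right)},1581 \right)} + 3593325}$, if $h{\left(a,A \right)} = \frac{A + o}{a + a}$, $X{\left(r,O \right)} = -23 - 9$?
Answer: $\frac{298983373257613}{114985335} \approx 2.6002 \cdot 10^{6}$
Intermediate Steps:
$X{\left(r,O \right)} = -32$
$o = 549$
$h{\left(a,A \right)} = \frac{549 + A}{2 a}$ ($h{\left(a,A \right)} = \frac{A + 549}{a + a} = \frac{549 + A}{2 a}$)
$2600187 - \frac{1}{h{\left(X{\left(47,0 \right)},1581 \right)} + 3593325} = 2600187 - \frac{1}{\frac{549 + 1581}{2 \left(-32\right)} + 3593325} = 2600187 - \frac{1}{\frac{1}{2} \left(- \frac{1}{32}\right) 2130 + 3593325} = 2600187 - \frac{1}{- \frac{1065}{32} + 3593325} = 2600187 - \frac{1}{\frac{114985335}{32}} = 2600187 - \frac{32}{114985335} = \frac{298983373257613}{114985335}$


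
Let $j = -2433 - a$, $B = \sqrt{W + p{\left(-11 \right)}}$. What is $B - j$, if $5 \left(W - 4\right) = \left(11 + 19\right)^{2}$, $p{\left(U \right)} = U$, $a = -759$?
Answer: $1674 + \sqrt{173} \approx 1687.2$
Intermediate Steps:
$W = 184$ ($W = 4 + \frac{\left(11 + 19\right)^{2}}{5} = 4 + \frac{30^{2}}{5} = 4 + \frac{1}{5} \cdot 900 = 4 + 180 = 184$)
$B = \sqrt{173}$ ($B = \sqrt{184 - 11} = \sqrt{173} \approx 13.153$)
$j = -1674$ ($j = -2433 - -759 = -2433 + 759 = -1674$)
$B - j = \sqrt{173} - -1674 = \sqrt{173} + 1674 = 1674 + \sqrt{173}$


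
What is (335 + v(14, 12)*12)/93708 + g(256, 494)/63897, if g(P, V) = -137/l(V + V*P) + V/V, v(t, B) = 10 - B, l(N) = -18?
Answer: 1088363/315140004 ≈ 0.0034536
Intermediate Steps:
g(P, V) = 155/18 (g(P, V) = -137/(-18) + V/V = -137*(-1/18) + 1 = 137/18 + 1 = 155/18)
(335 + v(14, 12)*12)/93708 + g(256, 494)/63897 = (335 + (10 - 1*12)*12)/93708 + (155/18)/63897 = (335 + (10 - 12)*12)*(1/93708) + (155/18)*(1/63897) = (335 - 2*12)*(1/93708) + 155/1150146 = (335 - 24)*(1/93708) + 155/1150146 = 311*(1/93708) + 155/1150146 = 311/93708 + 155/1150146 = 1088363/315140004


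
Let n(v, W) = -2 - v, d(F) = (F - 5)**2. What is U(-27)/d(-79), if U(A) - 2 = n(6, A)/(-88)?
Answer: 23/77616 ≈ 0.00029633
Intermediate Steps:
d(F) = (-5 + F)**2
U(A) = 23/11 (U(A) = 2 + (-2 - 1*6)/(-88) = 2 + (-2 - 6)*(-1/88) = 2 - 8*(-1/88) = 2 + 1/11 = 23/11)
U(-27)/d(-79) = 23/(11*((-5 - 79)**2)) = 23/(11*((-84)**2)) = (23/11)/7056 = (23/11)*(1/7056) = 23/77616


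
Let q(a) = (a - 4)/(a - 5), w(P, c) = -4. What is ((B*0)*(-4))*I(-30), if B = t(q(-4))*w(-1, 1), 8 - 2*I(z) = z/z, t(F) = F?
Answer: 0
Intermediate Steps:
q(a) = (-4 + a)/(-5 + a)
I(z) = 7/2 (I(z) = 4 - z/(2*z) = 4 - 1/2*1 = 4 - 1/2 = 7/2)
B = -32/9 (B = ((-4 - 4)/(-5 - 4))*(-4) = (-8/(-9))*(-4) = -1/9*(-8)*(-4) = (8/9)*(-4) = -32/9 ≈ -3.5556)
((B*0)*(-4))*I(-30) = (-32/9*0*(-4))*(7/2) = (0*(-4))*(7/2) = 0*(7/2) = 0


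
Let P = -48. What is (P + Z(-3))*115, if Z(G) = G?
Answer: -5865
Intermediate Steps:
(P + Z(-3))*115 = (-48 - 3)*115 = -51*115 = -5865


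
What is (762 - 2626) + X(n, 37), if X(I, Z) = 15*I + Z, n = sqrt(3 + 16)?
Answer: -1827 + 15*sqrt(19) ≈ -1761.6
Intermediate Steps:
n = sqrt(19) ≈ 4.3589
X(I, Z) = Z + 15*I
(762 - 2626) + X(n, 37) = (762 - 2626) + (37 + 15*sqrt(19)) = -1864 + (37 + 15*sqrt(19)) = -1827 + 15*sqrt(19)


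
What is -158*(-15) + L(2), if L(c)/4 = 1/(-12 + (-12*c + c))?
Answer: 40288/17 ≈ 2369.9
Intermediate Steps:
L(c) = 4/(-12 - 11*c) (L(c) = 4/(-12 + (-12*c + c)) = 4/(-12 - 11*c))
-158*(-15) + L(2) = -158*(-15) - 4/(12 + 11*2) = 2370 - 4/(12 + 22) = 2370 - 4/34 = 2370 - 4*1/34 = 2370 - 2/17 = 40288/17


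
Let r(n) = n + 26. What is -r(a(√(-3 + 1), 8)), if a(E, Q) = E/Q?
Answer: -26 - I*√2/8 ≈ -26.0 - 0.17678*I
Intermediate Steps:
r(n) = 26 + n
-r(a(√(-3 + 1), 8)) = -(26 + √(-3 + 1)/8) = -(26 + √(-2)*(⅛)) = -(26 + (I*√2)*(⅛)) = -(26 + I*√2/8) = -26 - I*√2/8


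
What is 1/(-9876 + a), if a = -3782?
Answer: -1/13658 ≈ -7.3217e-5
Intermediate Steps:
1/(-9876 + a) = 1/(-9876 - 3782) = 1/(-13658) = -1/13658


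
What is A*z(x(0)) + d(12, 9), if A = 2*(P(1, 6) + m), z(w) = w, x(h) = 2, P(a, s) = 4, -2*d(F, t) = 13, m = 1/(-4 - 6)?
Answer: 91/10 ≈ 9.1000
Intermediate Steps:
m = -⅒ (m = 1/(-10) = -⅒ ≈ -0.10000)
d(F, t) = -13/2 (d(F, t) = -½*13 = -13/2)
A = 39/5 (A = 2*(4 - ⅒) = 2*(39/10) = 39/5 ≈ 7.8000)
A*z(x(0)) + d(12, 9) = (39/5)*2 - 13/2 = 78/5 - 13/2 = 91/10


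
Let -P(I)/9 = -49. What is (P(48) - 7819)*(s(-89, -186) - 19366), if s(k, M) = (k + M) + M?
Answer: 146283606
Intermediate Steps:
P(I) = 441 (P(I) = -9*(-49) = 441)
s(k, M) = k + 2*M (s(k, M) = (M + k) + M = k + 2*M)
(P(48) - 7819)*(s(-89, -186) - 19366) = (441 - 7819)*((-89 + 2*(-186)) - 19366) = -7378*((-89 - 372) - 19366) = -7378*(-461 - 19366) = -7378*(-19827) = 146283606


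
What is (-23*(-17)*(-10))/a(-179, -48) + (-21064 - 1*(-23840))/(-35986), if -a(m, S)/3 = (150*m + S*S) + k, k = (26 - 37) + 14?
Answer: -172549682/1324806597 ≈ -0.13025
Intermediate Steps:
k = 3 (k = -11 + 14 = 3)
a(m, S) = -9 - 450*m - 3*S² (a(m, S) = -3*((150*m + S*S) + 3) = -3*((150*m + S²) + 3) = -3*((S² + 150*m) + 3) = -3*(3 + S² + 150*m) = -9 - 450*m - 3*S²)
(-23*(-17)*(-10))/a(-179, -48) + (-21064 - 1*(-23840))/(-35986) = (-23*(-17)*(-10))/(-9 - 450*(-179) - 3*(-48)²) + (-21064 - 1*(-23840))/(-35986) = (391*(-10))/(-9 + 80550 - 3*2304) + (-21064 + 23840)*(-1/35986) = -3910/(-9 + 80550 - 6912) + 2776*(-1/35986) = -3910/73629 - 1388/17993 = -172549682/1324806597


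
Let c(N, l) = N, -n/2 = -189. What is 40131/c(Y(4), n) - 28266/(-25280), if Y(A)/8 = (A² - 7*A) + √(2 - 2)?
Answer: -2634891/6320 ≈ -416.91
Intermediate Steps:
n = 378 (n = -2*(-189) = 378)
Y(A) = -56*A + 8*A² (Y(A) = 8*((A² - 7*A) + √(2 - 2)) = 8*((A² - 7*A) + √0) = 8*((A² - 7*A) + 0) = 8*(A² - 7*A) = -56*A + 8*A²)
40131/c(Y(4), n) - 28266/(-25280) = 40131/((8*4*(-7 + 4))) - 28266/(-25280) = 40131/((8*4*(-3))) - 28266*(-1/25280) = 40131/(-96) + 14133/12640 = 40131*(-1/96) + 14133/12640 = -13377/32 + 14133/12640 = -2634891/6320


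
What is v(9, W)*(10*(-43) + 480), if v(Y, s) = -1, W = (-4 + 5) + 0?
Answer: -50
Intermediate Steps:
W = 1 (W = 1 + 0 = 1)
v(9, W)*(10*(-43) + 480) = -(10*(-43) + 480) = -(-430 + 480) = -1*50 = -50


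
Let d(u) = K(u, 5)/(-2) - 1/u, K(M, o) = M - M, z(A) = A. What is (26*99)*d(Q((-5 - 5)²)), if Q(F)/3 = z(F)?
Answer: -429/50 ≈ -8.5800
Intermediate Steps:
K(M, o) = 0
Q(F) = 3*F
d(u) = -1/u (d(u) = 0/(-2) - 1/u = 0*(-½) - 1/u = 0 - 1/u = -1/u)
(26*99)*d(Q((-5 - 5)²)) = (26*99)*(-1/(3*(-5 - 5)²)) = 2574*(-1/(3*(-10)²)) = 2574*(-1/(3*100)) = 2574*(-1/300) = -429/50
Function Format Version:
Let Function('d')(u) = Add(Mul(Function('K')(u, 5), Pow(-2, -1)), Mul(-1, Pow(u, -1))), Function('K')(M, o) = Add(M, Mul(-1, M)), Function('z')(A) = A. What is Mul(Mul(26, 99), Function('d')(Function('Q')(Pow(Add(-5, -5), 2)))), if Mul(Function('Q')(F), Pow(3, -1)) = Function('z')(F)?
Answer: Rational(-429, 50) ≈ -8.5800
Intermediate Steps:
Function('K')(M, o) = 0
Function('Q')(F) = Mul(3, F)
Function('d')(u) = Mul(-1, Pow(u, -1)) (Function('d')(u) = Add(Mul(0, Pow(-2, -1)), Mul(-1, Pow(u, -1))) = Add(Mul(0, Rational(-1, 2)), Mul(-1, Pow(u, -1))) = Add(0, Mul(-1, Pow(u, -1))) = Mul(-1, Pow(u, -1)))
Mul(Mul(26, 99), Function('d')(Function('Q')(Pow(Add(-5, -5), 2)))) = Mul(Mul(26, 99), Mul(-1, Pow(Mul(3, Pow(Add(-5, -5), 2)), -1))) = Mul(2574, Mul(-1, Pow(Mul(3, Pow(-10, 2)), -1))) = Mul(2574, Mul(-1, Pow(Mul(3, 100), -1))) = Mul(2574, Mul(-1, Pow(300, -1))) = Mul(2574, Mul(-1, Rational(1, 300))) = Mul(2574, Rational(-1, 300)) = Rational(-429, 50)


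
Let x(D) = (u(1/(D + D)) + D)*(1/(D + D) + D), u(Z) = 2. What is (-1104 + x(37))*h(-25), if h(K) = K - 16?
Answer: -1030125/74 ≈ -13921.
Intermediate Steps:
h(K) = -16 + K
x(D) = (2 + D)*(D + 1/(2*D)) (x(D) = (2 + D)*(1/(D + D) + D) = (2 + D)*(1/(2*D) + D) = (2 + D)*(D + 1/(2*D)))
(-1104 + x(37))*h(-25) = (-1104 + (½ + 1/37 + 37² + 2*37))*(-16 - 25) = (-1104 + (½ + 1/37 + 1369 + 74))*(-41) = (-1104 + 106821/74)*(-41) = (25125/74)*(-41) = -1030125/74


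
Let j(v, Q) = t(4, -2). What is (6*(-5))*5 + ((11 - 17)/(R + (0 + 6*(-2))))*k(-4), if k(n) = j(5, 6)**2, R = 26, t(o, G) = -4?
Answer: -1098/7 ≈ -156.86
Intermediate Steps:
j(v, Q) = -4
k(n) = 16 (k(n) = (-4)**2 = 16)
(6*(-5))*5 + ((11 - 17)/(R + (0 + 6*(-2))))*k(-4) = (6*(-5))*5 + ((11 - 17)/(26 + (0 + 6*(-2))))*16 = -30*5 - 6/(26 + (0 - 12))*16 = -150 - 6/(26 - 12)*16 = -150 - 6/14*16 = -150 - 6*1/14*16 = -150 - 3/7*16 = -150 - 48/7 = -1098/7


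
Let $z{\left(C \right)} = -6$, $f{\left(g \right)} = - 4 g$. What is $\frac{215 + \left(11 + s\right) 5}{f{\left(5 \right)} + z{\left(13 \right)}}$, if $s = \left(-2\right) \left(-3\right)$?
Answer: $- \frac{150}{13} \approx -11.538$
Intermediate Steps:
$s = 6$
$\frac{215 + \left(11 + s\right) 5}{f{\left(5 \right)} + z{\left(13 \right)}} = \frac{215 + \left(11 + 6\right) 5}{\left(-4\right) 5 - 6} = \frac{215 + 17 \cdot 5}{-20 - 6} = \frac{215 + 85}{-26} = 300 \left(- \frac{1}{26}\right) = - \frac{150}{13}$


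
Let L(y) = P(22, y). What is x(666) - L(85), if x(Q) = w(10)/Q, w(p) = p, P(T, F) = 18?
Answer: -5989/333 ≈ -17.985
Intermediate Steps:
L(y) = 18
x(Q) = 10/Q
x(666) - L(85) = 10/666 - 1*18 = 10*(1/666) - 18 = 5/333 - 18 = -5989/333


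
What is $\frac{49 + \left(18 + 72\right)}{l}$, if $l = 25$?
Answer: $\frac{139}{25} \approx 5.56$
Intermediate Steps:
$\frac{49 + \left(18 + 72\right)}{l} = \frac{49 + \left(18 + 72\right)}{25} = \left(49 + 90\right) \frac{1}{25} = 139 \cdot \frac{1}{25} = \frac{139}{25}$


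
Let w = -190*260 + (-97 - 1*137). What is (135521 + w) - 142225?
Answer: -56338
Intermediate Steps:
w = -49634 (w = -49400 + (-97 - 137) = -49400 - 234 = -49634)
(135521 + w) - 142225 = (135521 - 49634) - 142225 = 85887 - 142225 = -56338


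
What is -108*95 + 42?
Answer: -10218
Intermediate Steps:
-108*95 + 42 = -10260 + 42 = -10218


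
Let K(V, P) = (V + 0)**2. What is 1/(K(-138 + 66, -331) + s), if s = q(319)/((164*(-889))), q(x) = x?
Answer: 145796/755806145 ≈ 0.00019290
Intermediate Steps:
K(V, P) = V**2
s = -319/145796 (s = 319/((164*(-889))) = 319/(-145796) = 319*(-1/145796) = -319/145796 ≈ -0.0021880)
1/(K(-138 + 66, -331) + s) = 1/((-138 + 66)**2 - 319/145796) = 1/((-72)**2 - 319/145796) = 1/(5184 - 319/145796) = 1/(755806145/145796) = 145796/755806145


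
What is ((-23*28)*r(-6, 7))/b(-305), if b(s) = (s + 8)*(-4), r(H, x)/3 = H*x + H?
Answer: 2576/33 ≈ 78.061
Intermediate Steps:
r(H, x) = 3*H + 3*H*x (r(H, x) = 3*(H*x + H) = 3*(H + H*x) = 3*H + 3*H*x)
b(s) = -32 - 4*s (b(s) = (8 + s)*(-4) = -32 - 4*s)
((-23*28)*r(-6, 7))/b(-305) = ((-23*28)*(3*(-6)*(1 + 7)))/(-32 - 4*(-305)) = (-1932*(-6)*8)/(-32 + 1220) = -644*(-144)/1188 = 92736*(1/1188) = 2576/33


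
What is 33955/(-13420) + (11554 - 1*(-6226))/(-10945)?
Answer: -2219073/534116 ≈ -4.1547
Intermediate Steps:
33955/(-13420) + (11554 - 1*(-6226))/(-10945) = 33955*(-1/13420) + (11554 + 6226)*(-1/10945) = -6791/2684 + 17780*(-1/10945) = -6791/2684 - 3556/2189 = -2219073/534116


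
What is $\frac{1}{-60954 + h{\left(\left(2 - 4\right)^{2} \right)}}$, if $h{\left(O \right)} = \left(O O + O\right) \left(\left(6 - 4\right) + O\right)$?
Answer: $- \frac{1}{60834} \approx -1.6438 \cdot 10^{-5}$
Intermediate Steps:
$h{\left(O \right)} = \left(2 + O\right) \left(O + O^{2}\right)$ ($h{\left(O \right)} = \left(O^{2} + O\right) \left(\left(6 - 4\right) + O\right) = \left(O + O^{2}\right) \left(2 + O\right) = \left(2 + O\right) \left(O + O^{2}\right)$)
$\frac{1}{-60954 + h{\left(\left(2 - 4\right)^{2} \right)}} = \frac{1}{-60954 + \left(2 - 4\right)^{2} \left(2 + \left(\left(2 - 4\right)^{2}\right)^{2} + 3 \left(2 - 4\right)^{2}\right)} = \frac{1}{-60954 + \left(-2\right)^{2} \left(2 + \left(\left(-2\right)^{2}\right)^{2} + 3 \left(-2\right)^{2}\right)} = \frac{1}{-60954 + 4 \left(2 + 4^{2} + 3 \cdot 4\right)} = \frac{1}{-60954 + 4 \left(2 + 16 + 12\right)} = \frac{1}{-60954 + 4 \cdot 30} = \frac{1}{-60954 + 120} = \frac{1}{-60834} = - \frac{1}{60834}$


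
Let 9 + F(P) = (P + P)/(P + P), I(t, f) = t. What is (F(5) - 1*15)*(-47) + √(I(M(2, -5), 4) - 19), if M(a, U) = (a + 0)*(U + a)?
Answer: 1081 + 5*I ≈ 1081.0 + 5.0*I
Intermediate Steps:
M(a, U) = a*(U + a)
F(P) = -8 (F(P) = -9 + (P + P)/(P + P) = -9 + (2*P)/((2*P)) = -9 + (2*P)*(1/(2*P)) = -9 + 1 = -8)
(F(5) - 1*15)*(-47) + √(I(M(2, -5), 4) - 19) = (-8 - 1*15)*(-47) + √(2*(-5 + 2) - 19) = (-8 - 15)*(-47) + √(2*(-3) - 19) = -23*(-47) + √(-6 - 19) = 1081 + √(-25) = 1081 + 5*I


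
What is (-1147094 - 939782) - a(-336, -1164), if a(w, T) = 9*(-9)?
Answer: -2086795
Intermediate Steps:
a(w, T) = -81
(-1147094 - 939782) - a(-336, -1164) = (-1147094 - 939782) - 1*(-81) = -2086876 + 81 = -2086795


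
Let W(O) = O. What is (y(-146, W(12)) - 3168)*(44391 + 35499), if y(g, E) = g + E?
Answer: -263796780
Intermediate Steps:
y(g, E) = E + g
(y(-146, W(12)) - 3168)*(44391 + 35499) = ((12 - 146) - 3168)*(44391 + 35499) = (-134 - 3168)*79890 = -3302*79890 = -263796780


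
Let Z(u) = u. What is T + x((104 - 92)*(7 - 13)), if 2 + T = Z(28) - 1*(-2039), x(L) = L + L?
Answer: 1921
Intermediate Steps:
x(L) = 2*L
T = 2065 (T = -2 + (28 - 1*(-2039)) = -2 + (28 + 2039) = -2 + 2067 = 2065)
T + x((104 - 92)*(7 - 13)) = 2065 + 2*((104 - 92)*(7 - 13)) = 2065 + 2*(12*(-6)) = 2065 + 2*(-72) = 2065 - 144 = 1921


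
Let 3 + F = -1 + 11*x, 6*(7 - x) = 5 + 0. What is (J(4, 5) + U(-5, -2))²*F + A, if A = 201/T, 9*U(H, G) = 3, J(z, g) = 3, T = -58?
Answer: 1105273/1566 ≈ 705.79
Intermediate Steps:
U(H, G) = ⅓ (U(H, G) = (⅑)*3 = ⅓)
A = -201/58 (A = 201/(-58) = 201*(-1/58) = -201/58 ≈ -3.4655)
x = 37/6 (x = 7 - (5 + 0)/6 = 7 - ⅙*5 = 7 - ⅚ = 37/6 ≈ 6.1667)
F = 383/6 (F = -3 + (-1 + 11*(37/6)) = -3 + (-1 + 407/6) = -3 + 401/6 = 383/6 ≈ 63.833)
(J(4, 5) + U(-5, -2))²*F + A = (3 + ⅓)²*(383/6) - 201/58 = (10/3)²*(383/6) - 201/58 = (100/9)*(383/6) - 201/58 = 19150/27 - 201/58 = 1105273/1566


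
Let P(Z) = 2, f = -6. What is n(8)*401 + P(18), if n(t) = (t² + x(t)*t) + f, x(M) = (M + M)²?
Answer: 844508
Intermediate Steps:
x(M) = 4*M² (x(M) = (2*M)² = 4*M²)
n(t) = -6 + t² + 4*t³ (n(t) = (t² + (4*t²)*t) - 6 = (t² + 4*t³) - 6 = -6 + t² + 4*t³)
n(8)*401 + P(18) = (-6 + 8² + 4*8³)*401 + 2 = (-6 + 64 + 4*512)*401 + 2 = (-6 + 64 + 2048)*401 + 2 = 2106*401 + 2 = 844506 + 2 = 844508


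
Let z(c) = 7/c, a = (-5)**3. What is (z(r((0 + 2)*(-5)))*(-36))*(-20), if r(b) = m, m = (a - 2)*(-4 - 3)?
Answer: 720/127 ≈ 5.6693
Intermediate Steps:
a = -125
m = 889 (m = (-125 - 2)*(-4 - 3) = -127*(-7) = 889)
r(b) = 889
(z(r((0 + 2)*(-5)))*(-36))*(-20) = ((7/889)*(-36))*(-20) = ((7*(1/889))*(-36))*(-20) = ((1/127)*(-36))*(-20) = -36/127*(-20) = 720/127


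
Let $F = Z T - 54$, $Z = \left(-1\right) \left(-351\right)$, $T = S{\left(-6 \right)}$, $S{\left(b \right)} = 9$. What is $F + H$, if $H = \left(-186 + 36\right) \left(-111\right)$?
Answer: $19755$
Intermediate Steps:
$T = 9$
$Z = 351$
$H = 16650$ ($H = \left(-150\right) \left(-111\right) = 16650$)
$F = 3105$ ($F = 351 \cdot 9 - 54 = 3159 - 54 = 3105$)
$F + H = 3105 + 16650 = 19755$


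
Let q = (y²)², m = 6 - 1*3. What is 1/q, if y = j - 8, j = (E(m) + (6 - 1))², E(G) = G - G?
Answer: 1/83521 ≈ 1.1973e-5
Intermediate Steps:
m = 3 (m = 6 - 3 = 3)
E(G) = 0
j = 25 (j = (0 + (6 - 1))² = (0 + 5)² = 5² = 25)
y = 17 (y = 25 - 8 = 17)
q = 83521 (q = (17²)² = 289² = 83521)
1/q = 1/83521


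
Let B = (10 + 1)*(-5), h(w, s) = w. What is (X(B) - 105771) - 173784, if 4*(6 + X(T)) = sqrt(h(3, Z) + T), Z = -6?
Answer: -279561 + I*sqrt(13)/2 ≈ -2.7956e+5 + 1.8028*I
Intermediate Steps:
B = -55 (B = 11*(-5) = -55)
X(T) = -6 + sqrt(3 + T)/4
(X(B) - 105771) - 173784 = ((-6 + sqrt(3 - 55)/4) - 105771) - 173784 = ((-6 + sqrt(-52)/4) - 105771) - 173784 = ((-6 + (2*I*sqrt(13))/4) - 105771) - 173784 = ((-6 + I*sqrt(13)/2) - 105771) - 173784 = (-105777 + I*sqrt(13)/2) - 173784 = -279561 + I*sqrt(13)/2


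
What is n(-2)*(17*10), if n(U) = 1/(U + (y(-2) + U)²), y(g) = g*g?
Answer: 85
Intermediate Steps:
y(g) = g²
n(U) = 1/(U + (4 + U)²) (n(U) = 1/(U + ((-2)² + U)²) = 1/(U + (4 + U)²))
n(-2)*(17*10) = (17*10)/(-2 + (4 - 2)²) = 170/(-2 + 2²) = 170/(-2 + 4) = 170/2 = (½)*170 = 85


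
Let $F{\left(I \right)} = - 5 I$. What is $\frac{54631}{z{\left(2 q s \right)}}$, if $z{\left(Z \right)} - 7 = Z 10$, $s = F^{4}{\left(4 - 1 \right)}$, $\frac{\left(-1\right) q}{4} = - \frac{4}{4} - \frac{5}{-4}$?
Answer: $- \frac{54631}{1012493} \approx -0.053957$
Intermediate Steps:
$q = -1$ ($q = - 4 \left(- \frac{4}{4} - \frac{5}{-4}\right) = - 4 \left(\left(-4\right) \frac{1}{4} - - \frac{5}{4}\right) = - 4 \left(-1 + \frac{5}{4}\right) = \left(-4\right) \frac{1}{4} = -1$)
$s = 50625$ ($s = \left(- 5 \left(4 - 1\right)\right)^{4} = \left(\left(-5\right) 3\right)^{4} = \left(-15\right)^{4} = 50625$)
$z{\left(Z \right)} = 7 + 10 Z$ ($z{\left(Z \right)} = 7 + Z 10 = 7 + 10 Z$)
$\frac{54631}{z{\left(2 q s \right)}} = \frac{54631}{7 + 10 \cdot 2 \left(-1\right) 50625} = \frac{54631}{7 + 10 \left(\left(-2\right) 50625\right)} = \frac{54631}{7 + 10 \left(-101250\right)} = \frac{54631}{7 - 1012500} = \frac{54631}{-1012493} = 54631 \left(- \frac{1}{1012493}\right) = - \frac{54631}{1012493}$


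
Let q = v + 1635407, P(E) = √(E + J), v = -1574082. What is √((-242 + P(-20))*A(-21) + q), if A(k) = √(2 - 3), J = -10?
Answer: √(61325 - √30 - 242*I) ≈ 247.63 - 0.4886*I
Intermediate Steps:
P(E) = √(-10 + E) (P(E) = √(E - 10) = √(-10 + E))
A(k) = I (A(k) = √(-1) = I)
q = 61325 (q = -1574082 + 1635407 = 61325)
√((-242 + P(-20))*A(-21) + q) = √((-242 + √(-10 - 20))*I + 61325) = √((-242 + √(-30))*I + 61325) = √((-242 + I*√30)*I + 61325) = √(I*(-242 + I*√30) + 61325) = √(61325 + I*(-242 + I*√30))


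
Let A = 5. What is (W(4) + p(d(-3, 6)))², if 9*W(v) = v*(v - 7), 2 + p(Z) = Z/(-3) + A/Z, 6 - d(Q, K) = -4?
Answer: 1369/36 ≈ 38.028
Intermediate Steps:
d(Q, K) = 10 (d(Q, K) = 6 - 1*(-4) = 6 + 4 = 10)
p(Z) = -2 + 5/Z - Z/3 (p(Z) = -2 + (Z/(-3) + 5/Z) = -2 + (Z*(-⅓) + 5/Z) = -2 + (-Z/3 + 5/Z) = -2 + (5/Z - Z/3) = -2 + 5/Z - Z/3)
W(v) = v*(-7 + v)/9 (W(v) = (v*(v - 7))/9 = (v*(-7 + v))/9 = v*(-7 + v)/9)
(W(4) + p(d(-3, 6)))² = ((⅑)*4*(-7 + 4) + (-2 + 5/10 - ⅓*10))² = ((⅑)*4*(-3) + (-2 + 5*(⅒) - 10/3))² = (-4/3 + (-2 + ½ - 10/3))² = (-4/3 - 29/6)² = (-37/6)² = 1369/36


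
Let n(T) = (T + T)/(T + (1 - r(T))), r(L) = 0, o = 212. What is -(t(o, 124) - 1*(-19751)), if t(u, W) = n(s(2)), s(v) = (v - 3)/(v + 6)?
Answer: -138255/7 ≈ -19751.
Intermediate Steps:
s(v) = (-3 + v)/(6 + v)
n(T) = 2*T/(1 + T) (n(T) = (T + T)/(T + (1 - 1*0)) = (2*T)/(T + (1 + 0)) = (2*T)/(T + 1) = (2*T)/(1 + T) = 2*T/(1 + T))
t(u, W) = -2/7 (t(u, W) = 2*((-3 + 2)/(6 + 2))/(1 + (-3 + 2)/(6 + 2)) = 2*(-1/8)/(1 - 1/8) = 2*(-1/8)/(7/8) = 2*(-1/8)*(8/7) = -2/7)
-(t(o, 124) - 1*(-19751)) = -(-2/7 - 1*(-19751)) = -(-2/7 + 19751) = -1*138255/7 = -138255/7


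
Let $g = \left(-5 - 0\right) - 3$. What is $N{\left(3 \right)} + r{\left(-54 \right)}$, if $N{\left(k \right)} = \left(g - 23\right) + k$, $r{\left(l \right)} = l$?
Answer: $-82$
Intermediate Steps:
$g = -8$ ($g = \left(-5 + 0\right) - 3 = -5 - 3 = -8$)
$N{\left(k \right)} = -31 + k$ ($N{\left(k \right)} = \left(-8 - 23\right) + k = -31 + k$)
$N{\left(3 \right)} + r{\left(-54 \right)} = \left(-31 + 3\right) - 54 = -28 - 54 = -82$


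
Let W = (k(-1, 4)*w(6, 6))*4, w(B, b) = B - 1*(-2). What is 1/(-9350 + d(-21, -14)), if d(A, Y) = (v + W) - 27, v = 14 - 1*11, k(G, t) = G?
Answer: -1/9406 ≈ -0.00010632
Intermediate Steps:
w(B, b) = 2 + B (w(B, b) = B + 2 = 2 + B)
v = 3 (v = 14 - 11 = 3)
W = -32 (W = -(2 + 6)*4 = -1*8*4 = -8*4 = -32)
d(A, Y) = -56 (d(A, Y) = (3 - 32) - 27 = -29 - 27 = -56)
1/(-9350 + d(-21, -14)) = 1/(-9350 - 56) = 1/(-9406) = -1/9406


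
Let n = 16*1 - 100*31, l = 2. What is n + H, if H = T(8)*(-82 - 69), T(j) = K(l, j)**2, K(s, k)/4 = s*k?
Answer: -621580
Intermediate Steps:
K(s, k) = 4*k*s (K(s, k) = 4*(s*k) = 4*(k*s) = 4*k*s)
T(j) = 64*j**2 (T(j) = (4*j*2)**2 = (8*j)**2 = 64*j**2)
n = -3084 (n = 16 - 3100 = -3084)
H = -618496 (H = (64*8**2)*(-82 - 69) = (64*64)*(-151) = 4096*(-151) = -618496)
n + H = -3084 - 618496 = -621580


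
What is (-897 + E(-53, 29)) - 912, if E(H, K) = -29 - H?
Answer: -1785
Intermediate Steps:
(-897 + E(-53, 29)) - 912 = (-897 + (-29 - 1*(-53))) - 912 = (-897 + (-29 + 53)) - 912 = (-897 + 24) - 912 = -873 - 912 = -1785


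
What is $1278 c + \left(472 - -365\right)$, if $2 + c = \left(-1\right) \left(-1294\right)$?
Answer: $1652013$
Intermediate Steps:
$c = 1292$ ($c = -2 - -1294 = -2 + 1294 = 1292$)
$1278 c + \left(472 - -365\right) = 1278 \cdot 1292 + \left(472 - -365\right) = 1651176 + \left(472 + 365\right) = 1651176 + 837 = 1652013$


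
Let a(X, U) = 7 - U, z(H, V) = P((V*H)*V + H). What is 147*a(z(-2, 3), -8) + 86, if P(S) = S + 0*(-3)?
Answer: 2291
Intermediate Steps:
P(S) = S (P(S) = S + 0 = S)
z(H, V) = H + H*V² (z(H, V) = (V*H)*V + H = (H*V)*V + H = H*V² + H = H + H*V²)
147*a(z(-2, 3), -8) + 86 = 147*(7 - 1*(-8)) + 86 = 147*(7 + 8) + 86 = 147*15 + 86 = 2205 + 86 = 2291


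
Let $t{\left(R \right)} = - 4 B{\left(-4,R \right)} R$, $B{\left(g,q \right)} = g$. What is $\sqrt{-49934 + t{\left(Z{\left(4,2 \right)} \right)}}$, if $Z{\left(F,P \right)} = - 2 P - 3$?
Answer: $i \sqrt{50046} \approx 223.71 i$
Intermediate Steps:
$Z{\left(F,P \right)} = -3 - 2 P$
$t{\left(R \right)} = 16 R$ ($t{\left(R \right)} = \left(-4\right) \left(-4\right) R = 16 R$)
$\sqrt{-49934 + t{\left(Z{\left(4,2 \right)} \right)}} = \sqrt{-49934 + 16 \left(-3 - 4\right)} = \sqrt{-49934 + 16 \left(-7\right)} = \sqrt{-49934 - 112} = \sqrt{-50046} = i \sqrt{50046}$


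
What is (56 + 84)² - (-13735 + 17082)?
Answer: 16253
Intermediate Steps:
(56 + 84)² - (-13735 + 17082) = 140² - 1*3347 = 19600 - 3347 = 16253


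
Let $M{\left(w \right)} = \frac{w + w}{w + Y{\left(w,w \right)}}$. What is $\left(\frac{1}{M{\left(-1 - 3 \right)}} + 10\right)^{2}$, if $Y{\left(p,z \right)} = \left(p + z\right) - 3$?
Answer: $\frac{9025}{64} \approx 141.02$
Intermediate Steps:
$Y{\left(p,z \right)} = -3 + p + z$
$M{\left(w \right)} = \frac{2 w}{-3 + 3 w}$ ($M{\left(w \right)} = \frac{w + w}{w + \left(-3 + w + w\right)} = \frac{2 w}{w + \left(-3 + 2 w\right)} = \frac{2 w}{-3 + 3 w}$)
$\left(\frac{1}{M{\left(-1 - 3 \right)}} + 10\right)^{2} = \left(\frac{1}{\frac{2}{3} \left(-1 - 3\right) \frac{1}{-1 - 4}} + 10\right)^{2} = \left(\frac{1}{\frac{2}{3} \left(-4\right) \frac{1}{-1 - 4}} + 10\right)^{2} = \left(\frac{1}{\frac{2}{3} \left(-4\right) \frac{1}{-5}} + 10\right)^{2} = \left(\frac{1}{\frac{2}{3} \left(-4\right) \left(- \frac{1}{5}\right)} + 10\right)^{2} = \left(\frac{1}{\frac{8}{15}} + 10\right)^{2} = \left(\frac{15}{8} + 10\right)^{2} = \left(\frac{95}{8}\right)^{2} = \frac{9025}{64}$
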